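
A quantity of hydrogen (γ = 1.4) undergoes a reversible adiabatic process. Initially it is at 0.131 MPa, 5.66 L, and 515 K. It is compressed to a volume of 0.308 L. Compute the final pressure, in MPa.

Adiabatic: P₁V₁^γ = P₂V₂^γ ⇒ P₂ = P₁ (V₁/V₂)^γ.
P₂ = 0.131 × (5.66/0.308)^(1.4) = 7.713 MPa.

P₂ ≈ 7.71 MPa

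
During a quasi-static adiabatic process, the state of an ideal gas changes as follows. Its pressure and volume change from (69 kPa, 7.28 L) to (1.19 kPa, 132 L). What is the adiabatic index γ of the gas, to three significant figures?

γ ≈ 1.40

PV^γ = const ⇒ γ = ln(P₂/P₁) / ln(V₁/V₂).
γ = ln(1.19/69) / ln(7.28/132) = 1.401.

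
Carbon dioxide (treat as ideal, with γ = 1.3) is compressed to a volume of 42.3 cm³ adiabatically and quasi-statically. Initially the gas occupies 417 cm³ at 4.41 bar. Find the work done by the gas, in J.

W ≈ -605 J

P₂ = P₁(V₁/V₂)^γ = 4.41×(417/42.3)^(1.3) = 86.37 bar.
For a reversible adiabat, W_by_gas = (P₁V₁ − P₂V₂)/(γ−1).
W_by = (441000×0.000417 − 8.637×10^6×4.23×10^-5) / (0.3) = -604.9 J.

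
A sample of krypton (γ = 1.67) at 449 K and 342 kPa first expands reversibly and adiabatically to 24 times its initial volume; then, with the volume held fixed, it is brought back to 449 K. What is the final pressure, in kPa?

P₃ ≈ 14.2 kPa

Adiabatic step (PV^γ = const): P₂ = 342×(1/24)^(1.67) = 1.695 kPa; T₂ = 449×(1/24)^(0.67) = 53.4 K.
Isochoric: P₃ = P₂(T₃/T₂) = 1.695 × (449/53.4) = 14.25 kPa.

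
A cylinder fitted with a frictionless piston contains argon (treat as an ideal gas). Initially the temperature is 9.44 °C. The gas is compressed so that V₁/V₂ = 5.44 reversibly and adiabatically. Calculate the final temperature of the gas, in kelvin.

Adiabatic: T₁V₁^(γ−1) = T₂V₂^(γ−1) ⇒ T₂ = T₁ (V₁/V₂)^(γ−1).
For a monatomic ideal gas γ = 5/3, so γ−1 = 2/3.
T₁ = 9.44 °C = 282.6 K.
T₂ = 282.6 × 5.44^(2/3) = 874.1 K.

T₂ ≈ 874 K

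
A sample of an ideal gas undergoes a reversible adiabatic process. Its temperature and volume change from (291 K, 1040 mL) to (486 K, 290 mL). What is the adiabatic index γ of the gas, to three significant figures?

γ ≈ 1.40

TV^(γ−1) = const ⇒ γ − 1 = ln(T₂/T₁) / ln(V₁/V₂).
γ = 1 + ln(486/291) / ln(1040/290) = 1.402.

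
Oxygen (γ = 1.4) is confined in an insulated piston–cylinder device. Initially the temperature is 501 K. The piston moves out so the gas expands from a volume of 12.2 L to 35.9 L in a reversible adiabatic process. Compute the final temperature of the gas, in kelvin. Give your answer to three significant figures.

T₂ ≈ 325 K

Adiabatic: T₁V₁^(γ−1) = T₂V₂^(γ−1) ⇒ T₂ = T₁ (V₁/V₂)^(γ−1).
T₂ = 501 × (12.2/35.9)^(0.4) = 325.3 K.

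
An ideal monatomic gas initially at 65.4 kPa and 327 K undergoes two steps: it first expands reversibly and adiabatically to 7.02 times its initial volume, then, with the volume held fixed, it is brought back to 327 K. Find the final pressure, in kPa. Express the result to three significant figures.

P₃ ≈ 9.32 kPa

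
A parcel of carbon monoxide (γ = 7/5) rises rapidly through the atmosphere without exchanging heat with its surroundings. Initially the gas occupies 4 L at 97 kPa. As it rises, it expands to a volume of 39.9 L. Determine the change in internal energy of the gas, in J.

ΔU ≈ -583 J

P₂ = P₁(V₁/V₂)^γ = 97×(4/39.9)^(7/5) = 3.875 kPa.
For a reversible adiabat, W_by_gas = (P₁V₁ − P₂V₂)/(γ−1).
W_by = (97000×0.004 − 3875×0.0399) / (2/5) = 583.4 J.
Q = 0 ⇒ ΔU = −W_by = -583.4 J.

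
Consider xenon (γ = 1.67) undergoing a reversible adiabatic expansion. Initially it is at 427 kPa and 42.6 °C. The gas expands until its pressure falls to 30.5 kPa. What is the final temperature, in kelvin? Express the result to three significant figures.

Adiabatic: T₂/T₁ = (P₂/P₁)^((γ−1)/γ).
T₁ = 42.6 °C = 315.8 K.
T₂ = 315.8 × (30.5/427)^(0.401) = 109.5 K.

T₂ ≈ 110 K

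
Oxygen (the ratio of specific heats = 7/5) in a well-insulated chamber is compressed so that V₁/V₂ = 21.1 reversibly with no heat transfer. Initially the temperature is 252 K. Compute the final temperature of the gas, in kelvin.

Adiabatic: T₁V₁^(γ−1) = T₂V₂^(γ−1) ⇒ T₂ = T₁ (V₁/V₂)^(γ−1).
T₂ = 252 × 21.1^(2/5) = 853.3 K.

T₂ ≈ 853 K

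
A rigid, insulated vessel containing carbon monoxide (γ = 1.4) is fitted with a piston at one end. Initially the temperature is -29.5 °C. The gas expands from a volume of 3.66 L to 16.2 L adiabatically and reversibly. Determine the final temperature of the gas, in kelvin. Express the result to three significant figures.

Adiabatic: T₁V₁^(γ−1) = T₂V₂^(γ−1) ⇒ T₂ = T₁ (V₁/V₂)^(γ−1).
T₁ = -29.5 °C = 243.6 K.
T₂ = 243.6 × (3.66/16.2)^(0.4) = 134.4 K.

T₂ ≈ 134 K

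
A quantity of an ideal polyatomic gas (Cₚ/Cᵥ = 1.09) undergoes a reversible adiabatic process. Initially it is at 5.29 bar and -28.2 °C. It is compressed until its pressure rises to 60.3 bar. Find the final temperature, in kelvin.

T₂ ≈ 299 K

Adiabatic: T₂/T₁ = (P₂/P₁)^((γ−1)/γ).
T₁ = -28.2 °C = 244.9 K.
T₂ = 244.9 × (60.3/5.29)^(0.0826) = 299.5 K.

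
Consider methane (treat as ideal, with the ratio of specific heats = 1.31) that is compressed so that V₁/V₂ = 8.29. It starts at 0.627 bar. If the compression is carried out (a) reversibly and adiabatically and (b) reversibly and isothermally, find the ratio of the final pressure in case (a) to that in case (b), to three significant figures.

P_adiabatic / P_isothermal ≈ 1.93

Isothermal: P_b = P₁(V₁/V₂) = 0.627×8.29.
Adiabatic: P_a = P₁(V₁/V₂)^γ = 0.627×8.29^(1.31).
P_a/P_b = (V₁/V₂)^(γ−1) = 8.29^(0.31) = 1.926.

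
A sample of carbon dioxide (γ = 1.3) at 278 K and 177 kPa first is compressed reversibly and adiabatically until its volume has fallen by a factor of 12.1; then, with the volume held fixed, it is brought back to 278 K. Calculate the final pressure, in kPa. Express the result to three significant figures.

P₃ ≈ 2140 kPa

Adiabatic step (PV^γ = const): P₂ = 177×12.1^(1.3) = 4525 kPa; T₂ = 278×12.1^(0.3) = 587.3 K.
Isochoric: P₃ = P₂(T₃/T₂) = 4525 × (278/587.3) = 2142 kPa.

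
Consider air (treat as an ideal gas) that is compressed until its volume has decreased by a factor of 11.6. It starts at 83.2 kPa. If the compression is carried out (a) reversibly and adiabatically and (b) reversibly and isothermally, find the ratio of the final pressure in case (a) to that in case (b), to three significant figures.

For a diatomic ideal gas γ = 7/5.
Isothermal: P_b = P₁(V₁/V₂) = 83.2×11.6.
Adiabatic: P_a = P₁(V₁/V₂)^γ = 83.2×11.6^(7/5).
P_a/P_b = (V₁/V₂)^(γ−1) = 11.6^(2/5) = 2.666.

P_adiabatic / P_isothermal ≈ 2.67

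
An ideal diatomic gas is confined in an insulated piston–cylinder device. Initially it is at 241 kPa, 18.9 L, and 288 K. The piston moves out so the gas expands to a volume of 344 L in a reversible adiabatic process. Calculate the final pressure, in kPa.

Since PV^γ is constant along a reversible adiabat, P₂ = P₁ (V₁/V₂)^γ.
γ = 7/5 for a diatomic ideal gas.
P₂ = 241 × (18.9/344)^(7/5) = 4.148 kPa.

P₂ ≈ 4.15 kPa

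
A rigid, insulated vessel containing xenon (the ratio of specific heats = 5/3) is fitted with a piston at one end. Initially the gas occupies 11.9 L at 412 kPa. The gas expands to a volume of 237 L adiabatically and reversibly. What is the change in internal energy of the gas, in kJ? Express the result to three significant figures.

P₂ = P₁(V₁/V₂)^γ = 412×(11.9/237)^(5/3) = 2.816 kPa.
For a reversible adiabat, W_by_gas = (P₁V₁ − P₂V₂)/(γ−1).
W_by = (412000×0.0119 − 2816×0.237) / (2/3) = 6353 J.
Q = 0 ⇒ ΔU = −W_by = -6353 J.

ΔU ≈ -6.35 kJ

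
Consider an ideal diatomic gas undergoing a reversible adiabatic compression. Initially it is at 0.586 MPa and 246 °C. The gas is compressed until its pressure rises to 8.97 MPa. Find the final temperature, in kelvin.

Along an adiabat T P^((1−γ)/γ) is constant, so T₂ = T₁ (P₂/P₁)^((γ−1)/γ).
For a diatomic ideal gas γ = 7/5, so (γ−1)/γ = 2/7.
T₁ = 246 °C = 519.1 K.
T₂ = 519.1 × (8.97/0.586)^(2/7) = 1132 K.

T₂ ≈ 1130 K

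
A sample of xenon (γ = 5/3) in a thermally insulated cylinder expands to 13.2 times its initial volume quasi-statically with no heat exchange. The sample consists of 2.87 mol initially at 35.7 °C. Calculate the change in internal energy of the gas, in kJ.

ΔU ≈ -9.08 kJ

For a reversible adiabat TV^(γ−1) is constant, so T₂ = T₁ (V₁/V₂)^(γ−1).
T₁ = 35.7 °C = 308.8 K.
T₂ = 308.8 × (1/13.2)^(2/3) = 55.3 K.
Q = 0, so ΔU = W_on_gas = nCᵥΔT with Cᵥ = R/(γ−1) = 12.47 J/(mol·K).
ΔU = 2.87 × 12.47 × (55.3 − 308.8) = -9075 J.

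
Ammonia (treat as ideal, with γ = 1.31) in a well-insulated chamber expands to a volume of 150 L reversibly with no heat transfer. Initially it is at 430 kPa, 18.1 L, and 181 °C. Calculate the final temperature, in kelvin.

T₂ ≈ 236 K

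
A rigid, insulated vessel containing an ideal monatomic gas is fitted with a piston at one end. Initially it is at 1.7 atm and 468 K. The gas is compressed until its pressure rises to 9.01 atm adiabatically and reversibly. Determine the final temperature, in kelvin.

T₂ ≈ 912 K

Adiabatic: T₂/T₁ = (P₂/P₁)^((γ−1)/γ).
For a monatomic ideal gas γ = 5/3, so (γ−1)/γ = 2/5.
T₂ = 468 × (9.01/1.7)^(2/5) = 911.9 K.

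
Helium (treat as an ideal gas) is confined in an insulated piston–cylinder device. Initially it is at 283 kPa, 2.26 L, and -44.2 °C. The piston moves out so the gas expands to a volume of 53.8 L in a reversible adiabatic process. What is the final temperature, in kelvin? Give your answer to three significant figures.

For a reversible adiabat TV^(γ−1) is constant, so T₂ = T₁ (V₁/V₂)^(γ−1).
γ = 5/3 for a monatomic ideal gas.
T₁ = -44.2 °C = 228.9 K.
T₂ = 228.9 × (2.26/53.8)^(2/3) = 27.67 K.

T₂ ≈ 27.7 K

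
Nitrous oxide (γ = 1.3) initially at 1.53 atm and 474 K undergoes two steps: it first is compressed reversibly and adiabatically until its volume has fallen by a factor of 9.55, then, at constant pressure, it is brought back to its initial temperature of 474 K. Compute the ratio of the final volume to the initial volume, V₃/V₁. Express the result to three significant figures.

V₃/V₁ ≈ 0.0532

Adiabatic step: V₂/V₁ = 0.1047; T₂ = T₁·9.55^(0.3) = 932.8 K.
Isobaric step: V₃/V₂ = T₃/T₂ = 474/932.8.
V₃/V₁ = (V₂/V₁)(V₃/V₂) = 0.1047 × (474/932.8) = 0.05321.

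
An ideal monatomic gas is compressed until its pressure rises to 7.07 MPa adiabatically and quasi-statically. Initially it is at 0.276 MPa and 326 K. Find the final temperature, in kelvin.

T₂ ≈ 1190 K

Along an adiabat T P^((1−γ)/γ) is constant, so T₂ = T₁ (P₂/P₁)^((γ−1)/γ).
For a monatomic ideal gas γ = 5/3, so (γ−1)/γ = 2/5.
T₂ = 326 × (7.07/0.276)^(2/5) = 1193 K.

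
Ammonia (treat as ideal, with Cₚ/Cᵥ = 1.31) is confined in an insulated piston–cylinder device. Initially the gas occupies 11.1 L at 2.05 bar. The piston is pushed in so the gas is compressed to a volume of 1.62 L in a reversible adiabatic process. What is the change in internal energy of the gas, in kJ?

P₂ = P₁(V₁/V₂)^γ = 2.05×(11.1/1.62)^(1.31) = 25.51 bar.
For a reversible adiabat, W_by_gas = (P₁V₁ − P₂V₂)/(γ−1).
W_by = (205000×0.0111 − 2.551×10^6×0.00162) / (0.31) = -5989 J.
Q = 0 ⇒ ΔU = −W_by = 5989 J.

ΔU ≈ 5.99 kJ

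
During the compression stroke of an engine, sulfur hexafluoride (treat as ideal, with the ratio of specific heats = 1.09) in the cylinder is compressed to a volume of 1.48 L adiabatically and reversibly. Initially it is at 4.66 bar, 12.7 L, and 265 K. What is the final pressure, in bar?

Since PV^γ is constant along a reversible adiabat, P₂ = P₁ (V₁/V₂)^γ.
P₂ = 4.66 × (12.7/1.48)^(1.09) = 48.52 bar.

P₂ ≈ 48.5 bar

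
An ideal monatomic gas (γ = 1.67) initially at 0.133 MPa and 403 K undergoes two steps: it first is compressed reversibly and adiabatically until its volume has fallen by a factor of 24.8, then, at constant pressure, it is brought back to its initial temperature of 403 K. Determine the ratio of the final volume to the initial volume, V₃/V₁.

V₃/V₁ ≈ 0.00469

Adiabatic step: V₂/V₁ = 0.04032; T₂ = T₁·24.8^(0.67) = 3464 K.
Isobaric step: V₃/V₂ = T₃/T₂ = 403/3464.
V₃/V₁ = (V₂/V₁)(V₃/V₂) = 0.04032 × (403/3464) = 0.004691.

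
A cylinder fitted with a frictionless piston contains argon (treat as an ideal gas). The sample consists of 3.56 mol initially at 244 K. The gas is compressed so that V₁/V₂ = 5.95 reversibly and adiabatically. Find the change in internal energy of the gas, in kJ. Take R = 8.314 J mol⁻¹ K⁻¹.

ΔU ≈ 24.7 kJ

Adiabatic: T₁V₁^(γ−1) = T₂V₂^(γ−1) ⇒ T₂ = T₁ (V₁/V₂)^(γ−1).
γ = 5/3 for a monatomic ideal gas, so γ−1 = 2/3.
T₂ = 244 × 5.95^(2/3) = 801.2 K.
Q = 0, so ΔU = W_on_gas = nCᵥΔT with Cᵥ = R/(γ−1) = 12.47 J/(mol·K).
ΔU = 3.56 × 12.47 × (801.2 − 244) = 24740 J.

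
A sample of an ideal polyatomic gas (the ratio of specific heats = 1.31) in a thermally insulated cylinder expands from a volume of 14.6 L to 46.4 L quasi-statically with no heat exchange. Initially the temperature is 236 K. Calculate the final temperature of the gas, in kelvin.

T₂ ≈ 165 K

Adiabatic: T₁V₁^(γ−1) = T₂V₂^(γ−1) ⇒ T₂ = T₁ (V₁/V₂)^(γ−1).
T₂ = 236 × (14.6/46.4)^(0.31) = 164.9 K.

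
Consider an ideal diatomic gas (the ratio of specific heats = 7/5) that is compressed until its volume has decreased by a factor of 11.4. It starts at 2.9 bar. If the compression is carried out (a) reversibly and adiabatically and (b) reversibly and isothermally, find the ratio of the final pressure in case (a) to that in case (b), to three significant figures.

Isothermal: P_b = P₁(V₁/V₂) = 2.9×11.4.
Adiabatic: P_a = P₁(V₁/V₂)^γ = 2.9×11.4^(7/5).
P_a/P_b = (V₁/V₂)^(γ−1) = 11.4^(2/5) = 2.647.

P_adiabatic / P_isothermal ≈ 2.65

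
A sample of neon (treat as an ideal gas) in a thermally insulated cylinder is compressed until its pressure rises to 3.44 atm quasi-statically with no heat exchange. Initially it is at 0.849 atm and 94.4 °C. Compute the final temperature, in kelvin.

Along an adiabat T P^((1−γ)/γ) is constant, so T₂ = T₁ (P₂/P₁)^((γ−1)/γ).
For a monatomic ideal gas γ = 5/3, so (γ−1)/γ = 2/5.
T₁ = 94.4 °C = 367.5 K.
T₂ = 367.5 × (3.44/0.849)^(2/5) = 643.2 K.

T₂ ≈ 643 K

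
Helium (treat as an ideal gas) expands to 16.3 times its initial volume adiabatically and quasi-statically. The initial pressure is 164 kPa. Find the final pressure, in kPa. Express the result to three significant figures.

Adiabatic: P₁V₁^γ = P₂V₂^γ ⇒ P₂ = P₁ (V₁/V₂)^γ.
For a monatomic ideal gas γ = 5/3.
P₂ = 164 × (1/16.3)^(5/3) = 1.565 kPa.

P₂ ≈ 1.57 kPa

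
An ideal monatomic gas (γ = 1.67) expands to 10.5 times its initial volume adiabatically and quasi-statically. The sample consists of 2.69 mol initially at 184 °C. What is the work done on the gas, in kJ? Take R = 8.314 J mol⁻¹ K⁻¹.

W ≈ -12.1 kJ

Adiabatic: T₁V₁^(γ−1) = T₂V₂^(γ−1) ⇒ T₂ = T₁ (V₁/V₂)^(γ−1).
T₁ = 184 °C = 457.1 K.
T₂ = 457.1 × (1/10.5)^(0.67) = 94.59 K.
Q = 0, so ΔU = W_on_gas = nCᵥΔT with Cᵥ = R/(γ−1) = 12.41 J/(mol·K).
ΔU = 2.69 × 12.41 × (94.59 − 457.1) = -12100 J.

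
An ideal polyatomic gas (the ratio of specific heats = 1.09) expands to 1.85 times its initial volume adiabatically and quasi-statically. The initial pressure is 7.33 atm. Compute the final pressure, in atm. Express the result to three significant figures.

Since PV^γ is constant along a reversible adiabat, P₂ = P₁ (V₁/V₂)^γ.
P₂ = 7.33 × (1/1.85)^(1.09) = 3.749 atm.

P₂ ≈ 3.75 atm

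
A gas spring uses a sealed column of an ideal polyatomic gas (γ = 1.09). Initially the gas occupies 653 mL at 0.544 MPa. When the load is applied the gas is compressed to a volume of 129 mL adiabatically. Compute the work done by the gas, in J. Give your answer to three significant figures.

W ≈ -620 J

P₂ = P₁(V₁/V₂)^γ = 0.544×(653/129)^(1.09) = 3.186 MPa.
For a reversible adiabat, W_by_gas = (P₁V₁ − P₂V₂)/(γ−1).
W_by = (544000×0.000653 − 3.186×10^6×0.000129) / (0.09) = -620.3 J.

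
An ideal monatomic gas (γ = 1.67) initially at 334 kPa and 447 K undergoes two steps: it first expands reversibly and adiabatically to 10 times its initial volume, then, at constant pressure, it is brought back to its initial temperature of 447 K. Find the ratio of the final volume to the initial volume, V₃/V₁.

V₃/V₁ ≈ 46.8

Adiabatic step: V₂/V₁ = 10; T₂ = T₁·(1/10)^(0.67) = 95.57 K.
Isobaric step: V₃/V₂ = T₃/T₂ = 447/95.57.
V₃/V₁ = (V₂/V₁)(V₃/V₂) = 10 × (447/95.57) = 46.77.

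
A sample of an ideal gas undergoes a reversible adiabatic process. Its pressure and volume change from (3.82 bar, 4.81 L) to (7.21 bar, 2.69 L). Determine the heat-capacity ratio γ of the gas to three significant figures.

γ ≈ 1.09

PV^γ = const ⇒ γ = ln(P₂/P₁) / ln(V₁/V₂).
γ = ln(7.21/3.82) / ln(4.81/2.69) = 1.093.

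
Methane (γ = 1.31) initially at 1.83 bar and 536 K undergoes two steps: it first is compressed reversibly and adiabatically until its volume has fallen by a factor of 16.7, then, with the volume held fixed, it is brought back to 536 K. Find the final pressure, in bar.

Adiabatic step (PV^γ = const): P₂ = 1.83×16.7^(1.31) = 73.15 bar; T₂ = 536×16.7^(0.31) = 1283 K.
Isochoric: P₃ = P₂(T₃/T₂) = 73.15 × (536/1283) = 30.56 bar.

P₃ ≈ 30.6 bar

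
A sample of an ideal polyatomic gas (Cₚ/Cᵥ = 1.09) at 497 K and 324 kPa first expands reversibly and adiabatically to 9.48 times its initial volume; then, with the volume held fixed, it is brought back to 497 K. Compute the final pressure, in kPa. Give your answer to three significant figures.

P₃ ≈ 34.2 kPa

Adiabatic step (PV^γ = const): P₂ = 324×(1/9.48)^(1.09) = 27.91 kPa; T₂ = 497×(1/9.48)^(0.09) = 405.9 K.
Isochoric: P₃ = P₂(T₃/T₂) = 27.91 × (497/405.9) = 34.18 kPa.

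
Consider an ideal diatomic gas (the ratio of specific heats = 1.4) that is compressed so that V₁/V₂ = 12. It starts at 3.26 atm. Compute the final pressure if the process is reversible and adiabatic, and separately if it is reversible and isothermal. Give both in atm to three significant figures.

Isothermal: P₂ = P₁(V₁/V₂) = 3.26×12 = 39.12 atm.
Adiabatic: P₂ = P₁(V₁/V₂)^γ = 3.26×12^(1.4) = 105.7 atm.

adiabatic: 106 atm; isothermal: 39.1 atm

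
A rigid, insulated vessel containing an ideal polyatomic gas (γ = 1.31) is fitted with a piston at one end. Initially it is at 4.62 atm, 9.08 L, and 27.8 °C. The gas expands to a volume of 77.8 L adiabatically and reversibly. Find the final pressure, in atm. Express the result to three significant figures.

Adiabatic: P₁V₁^γ = P₂V₂^γ ⇒ P₂ = P₁ (V₁/V₂)^γ.
P₂ = 4.62 × (9.08/77.8)^(1.31) = 0.277 atm.

P₂ ≈ 0.277 atm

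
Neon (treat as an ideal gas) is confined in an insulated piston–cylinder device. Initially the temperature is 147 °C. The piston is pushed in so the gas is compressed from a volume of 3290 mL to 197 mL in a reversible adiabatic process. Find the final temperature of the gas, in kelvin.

T₂ ≈ 2750 K

For a reversible adiabat TV^(γ−1) is constant, so T₂ = T₁ (V₁/V₂)^(γ−1).
For a monatomic ideal gas γ = 5/3, so γ−1 = 2/3.
T₁ = 147 °C = 420.1 K.
T₂ = 420.1 × (3290/197)^(2/3) = 2745 K.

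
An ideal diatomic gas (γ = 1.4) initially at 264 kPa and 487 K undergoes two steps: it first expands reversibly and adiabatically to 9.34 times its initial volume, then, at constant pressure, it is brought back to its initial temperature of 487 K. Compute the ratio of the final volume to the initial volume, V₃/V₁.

V₃/V₁ ≈ 22.8

Adiabatic step: V₂/V₁ = 9.34; T₂ = T₁·(1/9.34)^(0.4) = 199.2 K.
Isobaric step: V₃/V₂ = T₃/T₂ = 487/199.2.
V₃/V₁ = (V₂/V₁)(V₃/V₂) = 9.34 × (487/199.2) = 22.83.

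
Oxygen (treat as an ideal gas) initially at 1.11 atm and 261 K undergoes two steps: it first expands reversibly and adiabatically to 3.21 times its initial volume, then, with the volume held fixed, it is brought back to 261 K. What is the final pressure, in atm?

For a diatomic ideal gas γ = 7/5.
Adiabatic step (PV^γ = const): P₂ = 1.11×(1/3.21)^(7/5) = 0.2169 atm; T₂ = 261×(1/3.21)^(2/5) = 163.7 K.
Isochoric: P₃ = P₂(T₃/T₂) = 0.2169 × (261/163.7) = 0.3458 atm.

P₃ ≈ 0.346 atm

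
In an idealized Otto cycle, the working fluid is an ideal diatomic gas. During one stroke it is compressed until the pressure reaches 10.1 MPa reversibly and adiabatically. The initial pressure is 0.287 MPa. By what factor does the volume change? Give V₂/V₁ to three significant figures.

V₂/V₁ ≈ 0.0786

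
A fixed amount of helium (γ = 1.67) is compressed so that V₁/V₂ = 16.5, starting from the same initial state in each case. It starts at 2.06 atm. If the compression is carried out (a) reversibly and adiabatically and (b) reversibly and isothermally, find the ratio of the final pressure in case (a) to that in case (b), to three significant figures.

Isothermal: P_b = P₁(V₁/V₂) = 2.06×16.5.
Adiabatic: P_a = P₁(V₁/V₂)^γ = 2.06×16.5^(1.67).
P_a/P_b = (V₁/V₂)^(γ−1) = 16.5^(0.67) = 6.542.

P_adiabatic / P_isothermal ≈ 6.54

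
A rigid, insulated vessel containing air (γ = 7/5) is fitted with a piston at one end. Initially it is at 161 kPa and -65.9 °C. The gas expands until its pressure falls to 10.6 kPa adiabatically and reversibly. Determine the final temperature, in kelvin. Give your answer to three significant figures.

Adiabatic: T₂/T₁ = (P₂/P₁)^((γ−1)/γ).
T₁ = -65.9 °C = 207.2 K.
T₂ = 207.2 × (10.6/161)^(2/7) = 95.26 K.

T₂ ≈ 95.3 K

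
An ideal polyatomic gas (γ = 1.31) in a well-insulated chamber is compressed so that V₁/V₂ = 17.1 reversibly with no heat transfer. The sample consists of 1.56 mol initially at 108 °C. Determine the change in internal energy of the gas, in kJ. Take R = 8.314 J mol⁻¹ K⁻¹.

For a reversible adiabat TV^(γ−1) is constant, so T₂ = T₁ (V₁/V₂)^(γ−1).
T₁ = 108 °C = 381.1 K.
T₂ = 381.1 × 17.1^(0.31) = 919 K.
Q = 0, so ΔU = W_on_gas = nCᵥΔT with Cᵥ = R/(γ−1) = 26.82 J/(mol·K).
ΔU = 1.56 × 26.82 × (919 − 381.1) = 22500 J.

ΔU ≈ 22.5 kJ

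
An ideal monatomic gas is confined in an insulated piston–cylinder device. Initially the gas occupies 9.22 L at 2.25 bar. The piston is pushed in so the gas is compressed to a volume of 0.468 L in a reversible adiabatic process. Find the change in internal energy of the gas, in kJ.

γ = 5/3 for a monatomic ideal gas.
P₂ = P₁(V₁/V₂)^γ = 2.25×(9.22/0.468)^(5/3) = 323.3 bar.
For a reversible adiabat, W_by_gas = (P₁V₁ − P₂V₂)/(γ−1).
W_by = (225000×0.00922 − 3.233×10^7×0.000468) / (2/3) = -19590 J.
Q = 0 ⇒ ΔU = −W_by = 19590 J.

ΔU ≈ 19.6 kJ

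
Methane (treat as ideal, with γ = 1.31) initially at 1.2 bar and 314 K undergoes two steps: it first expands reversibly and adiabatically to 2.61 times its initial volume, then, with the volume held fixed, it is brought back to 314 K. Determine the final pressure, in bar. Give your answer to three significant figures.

P₃ ≈ 0.460 bar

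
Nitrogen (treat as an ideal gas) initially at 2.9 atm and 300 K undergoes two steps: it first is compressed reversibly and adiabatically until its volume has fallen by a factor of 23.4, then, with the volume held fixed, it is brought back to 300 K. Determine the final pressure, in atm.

P₃ ≈ 67.9 atm

For a diatomic ideal gas γ = 7/5.
Adiabatic step (PV^γ = const): P₂ = 2.9×23.4^(7/5) = 239.5 atm; T₂ = 300×23.4^(2/5) = 1059 K.
Isochoric: P₃ = P₂(T₃/T₂) = 239.5 × (300/1059) = 67.86 atm.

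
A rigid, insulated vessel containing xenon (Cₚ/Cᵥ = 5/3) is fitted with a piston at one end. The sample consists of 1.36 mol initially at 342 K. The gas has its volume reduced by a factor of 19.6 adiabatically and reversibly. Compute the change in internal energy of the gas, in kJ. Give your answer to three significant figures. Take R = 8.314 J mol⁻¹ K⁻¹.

ΔU ≈ 36.4 kJ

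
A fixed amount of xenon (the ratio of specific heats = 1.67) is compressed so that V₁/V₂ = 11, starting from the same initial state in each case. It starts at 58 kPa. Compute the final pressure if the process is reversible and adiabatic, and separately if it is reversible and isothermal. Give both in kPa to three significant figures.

Isothermal: P₂ = P₁(V₁/V₂) = 58×11 = 638 kPa.
Adiabatic: P₂ = P₁(V₁/V₂)^γ = 58×11^(1.67) = 3181 kPa.

adiabatic: 3180 kPa; isothermal: 638 kPa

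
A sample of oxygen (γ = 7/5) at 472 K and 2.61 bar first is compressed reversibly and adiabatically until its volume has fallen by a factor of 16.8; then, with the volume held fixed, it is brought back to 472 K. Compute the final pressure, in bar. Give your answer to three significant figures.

P₃ ≈ 43.8 bar

Adiabatic step (PV^γ = const): P₂ = 2.61×16.8^(7/5) = 135.5 bar; T₂ = 472×16.8^(2/5) = 1459 K.
Isochoric: P₃ = P₂(T₃/T₂) = 135.5 × (472/1459) = 43.85 bar.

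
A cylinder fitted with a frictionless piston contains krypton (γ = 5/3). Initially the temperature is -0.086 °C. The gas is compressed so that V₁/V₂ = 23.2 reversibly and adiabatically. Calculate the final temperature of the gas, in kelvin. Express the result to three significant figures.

For a reversible adiabat TV^(γ−1) is constant, so T₂ = T₁ (V₁/V₂)^(γ−1).
T₁ = -0.086 °C = 273.1 K.
T₂ = 273.1 × 23.2^(2/3) = 2221 K.

T₂ ≈ 2220 K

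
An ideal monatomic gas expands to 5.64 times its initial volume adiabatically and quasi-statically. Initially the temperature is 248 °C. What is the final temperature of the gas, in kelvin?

T₂ ≈ 164 K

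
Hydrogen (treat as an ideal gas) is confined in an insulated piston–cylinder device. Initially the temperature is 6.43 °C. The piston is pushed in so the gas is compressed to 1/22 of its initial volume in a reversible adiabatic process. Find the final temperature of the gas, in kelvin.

T₂ ≈ 963 K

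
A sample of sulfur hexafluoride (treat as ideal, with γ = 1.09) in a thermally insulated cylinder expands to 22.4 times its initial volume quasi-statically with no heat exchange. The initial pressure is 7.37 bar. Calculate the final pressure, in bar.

P₂ ≈ 0.249 bar

Since PV^γ is constant along a reversible adiabat, P₂ = P₁ (V₁/V₂)^γ.
P₂ = 7.37 × (1/22.4)^(1.09) = 0.2487 bar.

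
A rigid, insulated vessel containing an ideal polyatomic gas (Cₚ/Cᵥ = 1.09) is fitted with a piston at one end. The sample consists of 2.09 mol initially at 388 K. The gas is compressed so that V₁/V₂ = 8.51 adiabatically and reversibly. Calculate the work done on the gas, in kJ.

W ≈ 15.9 kJ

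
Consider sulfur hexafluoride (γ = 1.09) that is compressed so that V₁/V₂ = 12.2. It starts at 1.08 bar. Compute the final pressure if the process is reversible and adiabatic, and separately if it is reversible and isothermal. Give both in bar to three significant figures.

adiabatic: 16.5 bar; isothermal: 13.2 bar

Isothermal: P₂ = P₁(V₁/V₂) = 1.08×12.2 = 13.18 bar.
Adiabatic: P₂ = P₁(V₁/V₂)^γ = 1.08×12.2^(1.09) = 16.5 bar.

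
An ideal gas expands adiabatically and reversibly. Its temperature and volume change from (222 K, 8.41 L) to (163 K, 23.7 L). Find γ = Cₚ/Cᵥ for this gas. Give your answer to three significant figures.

γ ≈ 1.30

TV^(γ−1) = const ⇒ γ − 1 = ln(T₂/T₁) / ln(V₁/V₂).
γ = 1 + ln(163/222) / ln(8.41/23.7) = 1.298.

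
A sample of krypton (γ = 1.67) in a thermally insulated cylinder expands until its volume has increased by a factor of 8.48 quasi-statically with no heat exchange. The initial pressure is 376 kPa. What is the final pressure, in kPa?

P₂ ≈ 10.6 kPa

Adiabatic: P₁V₁^γ = P₂V₂^γ ⇒ P₂ = P₁ (V₁/V₂)^γ.
P₂ = 376 × (1/8.48)^(1.67) = 10.59 kPa.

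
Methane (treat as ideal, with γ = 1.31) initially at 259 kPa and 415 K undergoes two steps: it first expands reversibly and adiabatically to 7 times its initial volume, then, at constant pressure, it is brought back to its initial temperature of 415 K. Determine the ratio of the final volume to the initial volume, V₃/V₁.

V₃/V₁ ≈ 12.8

Adiabatic step: V₂/V₁ = 7; T₂ = T₁·(1/7)^(0.31) = 227 K.
Isobaric step: V₃/V₂ = T₃/T₂ = 415/227.
V₃/V₁ = (V₂/V₁)(V₃/V₂) = 7 × (415/227) = 12.8.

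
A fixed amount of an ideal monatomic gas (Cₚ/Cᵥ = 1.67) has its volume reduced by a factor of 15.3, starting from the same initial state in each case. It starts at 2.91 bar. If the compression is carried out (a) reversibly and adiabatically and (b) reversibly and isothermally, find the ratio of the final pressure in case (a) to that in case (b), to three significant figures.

Isothermal: P_b = P₁(V₁/V₂) = 2.91×15.3.
Adiabatic: P_a = P₁(V₁/V₂)^γ = 2.91×15.3^(1.67).
P_a/P_b = (V₁/V₂)^(γ−1) = 15.3^(0.67) = 6.219.

P_adiabatic / P_isothermal ≈ 6.22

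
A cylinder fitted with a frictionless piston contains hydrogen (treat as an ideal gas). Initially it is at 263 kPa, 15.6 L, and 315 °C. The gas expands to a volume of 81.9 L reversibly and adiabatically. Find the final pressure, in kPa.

P₂ ≈ 25.8 kPa

Since PV^γ is constant along a reversible adiabat, P₂ = P₁ (V₁/V₂)^γ.
γ = 7/5 for a diatomic ideal gas.
P₂ = 263 × (15.6/81.9)^(7/5) = 25.81 kPa.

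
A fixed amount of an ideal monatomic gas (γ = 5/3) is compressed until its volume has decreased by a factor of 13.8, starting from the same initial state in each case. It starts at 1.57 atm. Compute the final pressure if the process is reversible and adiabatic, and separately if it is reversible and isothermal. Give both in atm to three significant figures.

adiabatic: 125 atm; isothermal: 21.7 atm

Isothermal: P₂ = P₁(V₁/V₂) = 1.57×13.8 = 21.67 atm.
Adiabatic: P₂ = P₁(V₁/V₂)^γ = 1.57×13.8^(5/3) = 124.7 atm.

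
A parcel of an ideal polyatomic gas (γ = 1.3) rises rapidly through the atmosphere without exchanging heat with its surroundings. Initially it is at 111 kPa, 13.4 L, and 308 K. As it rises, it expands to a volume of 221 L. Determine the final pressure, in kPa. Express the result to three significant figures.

Adiabatic: P₁V₁^γ = P₂V₂^γ ⇒ P₂ = P₁ (V₁/V₂)^γ.
P₂ = 111 × (13.4/221)^(1.3) = 2.903 kPa.

P₂ ≈ 2.90 kPa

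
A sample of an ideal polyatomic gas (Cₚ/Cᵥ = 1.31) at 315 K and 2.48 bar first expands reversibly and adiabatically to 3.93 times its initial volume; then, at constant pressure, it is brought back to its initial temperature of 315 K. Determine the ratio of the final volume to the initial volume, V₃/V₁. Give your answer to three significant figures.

Adiabatic step: V₂/V₁ = 3.93; T₂ = T₁·(1/3.93)^(0.31) = 206.1 K.
Isobaric step: V₃/V₂ = T₃/T₂ = 315/206.1.
V₃/V₁ = (V₂/V₁)(V₃/V₂) = 3.93 × (315/206.1) = 6.007.

V₃/V₁ ≈ 6.01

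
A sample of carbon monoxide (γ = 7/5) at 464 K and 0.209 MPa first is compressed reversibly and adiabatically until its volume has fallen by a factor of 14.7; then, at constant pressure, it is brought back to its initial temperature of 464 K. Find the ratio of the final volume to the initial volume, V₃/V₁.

V₃/V₁ ≈ 0.0232

Adiabatic step: V₂/V₁ = 0.06803; T₂ = T₁·14.7^(2/5) = 1360 K.
Isobaric step: V₃/V₂ = T₃/T₂ = 464/1360.
V₃/V₁ = (V₂/V₁)(V₃/V₂) = 0.06803 × (464/1360) = 0.02321.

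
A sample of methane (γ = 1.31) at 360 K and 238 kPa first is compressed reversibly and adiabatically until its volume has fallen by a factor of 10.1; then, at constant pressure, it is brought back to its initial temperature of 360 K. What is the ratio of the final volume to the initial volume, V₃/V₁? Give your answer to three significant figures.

Adiabatic step: V₂/V₁ = 0.09901; T₂ = T₁·10.1^(0.31) = 737.3 K.
Isobaric step: V₃/V₂ = T₃/T₂ = 360/737.3.
V₃/V₁ = (V₂/V₁)(V₃/V₂) = 0.09901 × (360/737.3) = 0.04834.

V₃/V₁ ≈ 0.0483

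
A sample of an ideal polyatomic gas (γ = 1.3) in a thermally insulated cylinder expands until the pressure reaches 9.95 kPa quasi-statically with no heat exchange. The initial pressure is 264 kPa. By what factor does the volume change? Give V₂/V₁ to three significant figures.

V₂/V₁ ≈ 12.5

From PV^γ = const, V₂/V₁ = (P₁/P₂)^(1/γ).
V₂/V₁ = (264/9.95)^(0.769) = 12.45.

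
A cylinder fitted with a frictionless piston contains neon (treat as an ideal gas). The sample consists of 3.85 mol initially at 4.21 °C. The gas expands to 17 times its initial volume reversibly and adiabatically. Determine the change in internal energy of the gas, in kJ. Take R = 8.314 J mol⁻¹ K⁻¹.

Adiabatic: T₁V₁^(γ−1) = T₂V₂^(γ−1) ⇒ T₂ = T₁ (V₁/V₂)^(γ−1).
γ = 5/3 for a monatomic ideal gas, so γ−1 = 2/3.
T₁ = 4.21 °C = 277.4 K.
T₂ = 277.4 × (1/17)^(2/3) = 41.95 K.
Q = 0, so ΔU = W_on_gas = nCᵥΔT with Cᵥ = R/(γ−1) = 12.47 J/(mol·K).
ΔU = 3.85 × 12.47 × (41.95 − 277.4) = -11300 J.

ΔU ≈ -11.3 kJ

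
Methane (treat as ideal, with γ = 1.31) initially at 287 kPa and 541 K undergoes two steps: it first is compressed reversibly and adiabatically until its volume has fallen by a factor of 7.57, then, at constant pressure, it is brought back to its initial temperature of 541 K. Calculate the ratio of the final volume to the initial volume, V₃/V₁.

V₃/V₁ ≈ 0.0705

Adiabatic step: V₂/V₁ = 0.1321; T₂ = T₁·7.57^(0.31) = 1013 K.
Isobaric step: V₃/V₂ = T₃/T₂ = 541/1013.
V₃/V₁ = (V₂/V₁)(V₃/V₂) = 0.1321 × (541/1013) = 0.07053.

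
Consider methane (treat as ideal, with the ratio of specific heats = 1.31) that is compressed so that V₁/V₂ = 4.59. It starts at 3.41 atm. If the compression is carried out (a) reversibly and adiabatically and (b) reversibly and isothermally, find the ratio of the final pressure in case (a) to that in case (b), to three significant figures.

Isothermal: P_b = P₁(V₁/V₂) = 3.41×4.59.
Adiabatic: P_a = P₁(V₁/V₂)^γ = 3.41×4.59^(1.31).
P_a/P_b = (V₁/V₂)^(γ−1) = 4.59^(0.31) = 1.604.

P_adiabatic / P_isothermal ≈ 1.60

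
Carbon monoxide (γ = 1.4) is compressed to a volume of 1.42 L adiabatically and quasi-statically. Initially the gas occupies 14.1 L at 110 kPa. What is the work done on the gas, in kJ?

W ≈ 5.83 kJ

P₂ = P₁(V₁/V₂)^γ = 110×(14.1/1.42)^(1.4) = 2736 kPa.
For a reversible adiabat, W_by_gas = (P₁V₁ − P₂V₂)/(γ−1).
W_by = (110000×0.0141 − 2.736×10^6×0.00142) / (0.4) = -5835 J.
W_on_gas = −W_by = 5835 J.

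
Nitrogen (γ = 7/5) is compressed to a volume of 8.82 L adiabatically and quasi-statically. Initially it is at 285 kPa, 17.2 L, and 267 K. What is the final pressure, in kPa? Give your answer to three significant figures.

Since PV^γ is constant along a reversible adiabat, P₂ = P₁ (V₁/V₂)^γ.
P₂ = 285 × (17.2/8.82)^(7/5) = 726 kPa.

P₂ ≈ 726 kPa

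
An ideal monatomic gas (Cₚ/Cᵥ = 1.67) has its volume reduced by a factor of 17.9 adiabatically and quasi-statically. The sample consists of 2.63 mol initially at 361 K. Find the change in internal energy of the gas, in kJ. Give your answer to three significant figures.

ΔU ≈ 69.6 kJ

Adiabatic: T₁V₁^(γ−1) = T₂V₂^(γ−1) ⇒ T₂ = T₁ (V₁/V₂)^(γ−1).
T₂ = 361 × 17.9^(0.67) = 2494 K.
Q = 0, so ΔU = W_on_gas = nCᵥΔT with Cᵥ = R/(γ−1) = 12.41 J/(mol·K).
ΔU = 2.63 × 12.41 × (2494 − 361) = 69620 J.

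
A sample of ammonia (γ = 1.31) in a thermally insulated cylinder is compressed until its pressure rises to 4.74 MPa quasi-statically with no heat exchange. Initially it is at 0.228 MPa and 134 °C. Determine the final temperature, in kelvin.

T₂ ≈ 835 K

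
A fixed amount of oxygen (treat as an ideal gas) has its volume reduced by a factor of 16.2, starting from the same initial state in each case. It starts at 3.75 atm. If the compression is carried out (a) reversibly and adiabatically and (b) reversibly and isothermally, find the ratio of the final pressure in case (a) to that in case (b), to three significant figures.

For a diatomic ideal gas γ = 7/5.
Isothermal: P_b = P₁(V₁/V₂) = 3.75×16.2.
Adiabatic: P_a = P₁(V₁/V₂)^γ = 3.75×16.2^(7/5).
P_a/P_b = (V₁/V₂)^(γ−1) = 16.2^(2/5) = 3.047.

P_adiabatic / P_isothermal ≈ 3.05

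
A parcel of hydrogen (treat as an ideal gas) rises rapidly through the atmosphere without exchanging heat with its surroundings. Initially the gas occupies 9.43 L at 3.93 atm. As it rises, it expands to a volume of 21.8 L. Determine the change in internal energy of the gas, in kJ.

ΔU ≈ -2.67 kJ

γ = 7/5 for a diatomic ideal gas.
P₂ = P₁(V₁/V₂)^γ = 3.93×(9.43/21.8)^(7/5) = 1.216 atm.
For a reversible adiabat, W_by_gas = (P₁V₁ − P₂V₂)/(γ−1).
W_by = (398200×0.00943 − 123200×0.0218) / (2/5) = 2674 J.
Q = 0 ⇒ ΔU = −W_by = -2674 J.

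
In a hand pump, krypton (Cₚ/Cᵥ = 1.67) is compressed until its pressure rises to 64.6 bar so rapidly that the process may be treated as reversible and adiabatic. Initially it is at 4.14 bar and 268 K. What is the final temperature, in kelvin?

Adiabatic: T₂/T₁ = (P₂/P₁)^((γ−1)/γ).
T₂ = 268 × (64.6/4.14)^(0.401) = 807 K.

T₂ ≈ 807 K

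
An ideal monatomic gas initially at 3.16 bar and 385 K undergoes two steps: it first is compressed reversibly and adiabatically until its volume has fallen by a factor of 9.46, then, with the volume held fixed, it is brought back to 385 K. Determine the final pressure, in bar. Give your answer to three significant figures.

P₃ ≈ 29.9 bar

For a monatomic ideal gas γ = 5/3.
Adiabatic step (PV^γ = const): P₂ = 3.16×9.46^(5/3) = 133.7 bar; T₂ = 385×9.46^(2/3) = 1722 K.
Isochoric: P₃ = P₂(T₃/T₂) = 133.7 × (385/1722) = 29.89 bar.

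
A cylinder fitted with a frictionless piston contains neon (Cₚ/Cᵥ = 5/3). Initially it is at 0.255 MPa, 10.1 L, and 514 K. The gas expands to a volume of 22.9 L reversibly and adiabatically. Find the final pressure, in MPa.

Adiabatic: P₁V₁^γ = P₂V₂^γ ⇒ P₂ = P₁ (V₁/V₂)^γ.
P₂ = 0.255 × (10.1/22.9)^(5/3) = 0.06517 MPa.

P₂ ≈ 0.0652 MPa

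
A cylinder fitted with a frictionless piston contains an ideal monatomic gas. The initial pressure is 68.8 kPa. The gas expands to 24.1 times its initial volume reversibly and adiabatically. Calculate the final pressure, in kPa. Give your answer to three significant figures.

P₂ ≈ 0.342 kPa

Since PV^γ is constant along a reversible adiabat, P₂ = P₁ (V₁/V₂)^γ.
For a monatomic ideal gas γ = 5/3.
P₂ = 68.8 × (1/24.1)^(5/3) = 0.3422 kPa.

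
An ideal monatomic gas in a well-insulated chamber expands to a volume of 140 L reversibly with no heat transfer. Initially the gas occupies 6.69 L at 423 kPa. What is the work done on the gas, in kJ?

W ≈ -3.69 kJ

γ = 5/3 for a monatomic ideal gas.
P₂ = P₁(V₁/V₂)^γ = 423×(6.69/140)^(5/3) = 2.662 kPa.
For a reversible adiabat, W_by_gas = (P₁V₁ − P₂V₂)/(γ−1).
W_by = (423000×0.00669 − 2662×0.14) / (2/3) = 3686 J.
W_on_gas = −W_by = -3686 J.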